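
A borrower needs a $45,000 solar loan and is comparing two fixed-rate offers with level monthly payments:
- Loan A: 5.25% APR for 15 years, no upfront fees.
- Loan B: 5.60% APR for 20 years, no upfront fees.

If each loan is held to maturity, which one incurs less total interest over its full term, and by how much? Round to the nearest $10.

Loan A by $9,790

Loan A: at 5.25% the monthly rate is 0.0043750, so the payment is 45,000 × 0.0043750 / (1 − 1.0043750^−180) = $361.74.
Total interest on Loan A = 180 × $361.74 − $45,000 = $20,113.20.
Loan B: monthly rate = 5.6%/12 = 0.0046667; payment = 45,000 × 0.0046667 / (1 − (1+0.0046667)^−240) = $312.10.
Total interest on Loan B = 240 × $312.10 − $45,000 = $29,904.00.
Loan A is lower by $9,790.80.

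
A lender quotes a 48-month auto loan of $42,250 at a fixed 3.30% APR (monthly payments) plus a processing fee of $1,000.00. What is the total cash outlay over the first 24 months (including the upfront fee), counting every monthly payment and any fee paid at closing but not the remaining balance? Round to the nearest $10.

At 3.30% the monthly rate is 0.0027500, so the payment is 42,250 × 0.0027500 / (1 − 1.0027500^−48) = $940.79.
Total outlay = 24 × $940.79 + $1,000.00 = $23,578.96.

$23,580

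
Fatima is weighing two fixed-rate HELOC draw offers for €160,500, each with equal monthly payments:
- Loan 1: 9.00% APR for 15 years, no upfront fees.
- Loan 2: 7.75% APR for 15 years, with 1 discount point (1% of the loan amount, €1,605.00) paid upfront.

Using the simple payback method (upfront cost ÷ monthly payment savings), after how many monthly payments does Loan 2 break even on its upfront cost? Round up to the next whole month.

14 months

Loan 1: at 9.00% the monthly rate is 0.0075000, so the payment is 160,500 × 0.0075000 / (1 − 1.0075000^−180) = €1,627.90.
Loan 2: monthly rate = 7.75%/12 = 0.0064583; payment = 160,500 × 0.0064583 / (1 − (1+0.0064583)^−180) = €1,510.75.
Monthly savings = €1,627.90 − €1,510.75 = €117.15.
Break-even = €1,605.00 / €117.15 = 13.70 → 14 months.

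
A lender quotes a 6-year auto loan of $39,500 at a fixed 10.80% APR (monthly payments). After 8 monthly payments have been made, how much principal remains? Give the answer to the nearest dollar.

$36,261

With monthly rate i = 10.8%/12 = 0.0090000, the balance after k of n payments is P · [(1+i)^n − (1+i)^k] / [(1+i)^n − 1].
(1+0.0090000)^72 = 1.90618027 and (1+0.0090000)^8 = 1.07430929, so the balance is 39,500 × (1.90618027 − 1.07430929) / (1.90618027 − 1) = $36,260.89.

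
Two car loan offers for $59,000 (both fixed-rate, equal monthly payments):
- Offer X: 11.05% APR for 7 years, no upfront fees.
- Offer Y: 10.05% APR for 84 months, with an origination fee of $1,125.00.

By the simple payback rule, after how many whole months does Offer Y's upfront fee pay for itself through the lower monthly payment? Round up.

37 months

Offer X: monthly rate = 11.05%/12 = 0.0092083; payment = 59,000 × 0.0092083 / (1 − (1+0.0092083)^−84) = $1,011.78.
Offer Y: monthly rate = 10.05%/12 = 0.0083750; payment = 59,000 × 0.0083750 / (1 − (1+0.0083750)^−84) = $980.99.
Monthly savings = $1,011.78 − $980.99 = $30.79.
Break-even = $1,125.00 / $30.79 = 36.54 → 37 months.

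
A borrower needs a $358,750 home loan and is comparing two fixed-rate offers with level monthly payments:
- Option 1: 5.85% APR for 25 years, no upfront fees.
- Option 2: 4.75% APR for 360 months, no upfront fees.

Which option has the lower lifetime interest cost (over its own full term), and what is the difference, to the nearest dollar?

Option 2 by $9,887

Option 1: monthly rate = 5.85%/12 = 0.0048750; payment = 358,750 × 0.0048750 / (1 − (1+0.0048750)^−300) = $2,278.65.
Total interest on Option 1 = 300 × $2,278.65 − $358,750 = $324,845.00.
Option 2: monthly rate = 4.75%/12 = 0.0039583; payment = 358,750 × 0.0039583 / (1 − (1+0.0039583)^−360) = $1,871.41.
Total interest on Option 2 = 360 × $1,871.41 − $358,750 = $314,957.60.
Option 2 is lower by $9,887.40.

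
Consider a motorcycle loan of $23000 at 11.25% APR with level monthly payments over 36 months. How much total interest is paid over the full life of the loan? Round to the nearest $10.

Monthly rate = 11.25%/12 = 0.0093750; payment = 23,000 × 0.0093750 / (1 − (1+0.0093750)^−36) = $755.72.
Total paid = 36 × $755.72 = $27,205.92; interest = $27,205.92 − $23,000 = $4,205.92.

$4,210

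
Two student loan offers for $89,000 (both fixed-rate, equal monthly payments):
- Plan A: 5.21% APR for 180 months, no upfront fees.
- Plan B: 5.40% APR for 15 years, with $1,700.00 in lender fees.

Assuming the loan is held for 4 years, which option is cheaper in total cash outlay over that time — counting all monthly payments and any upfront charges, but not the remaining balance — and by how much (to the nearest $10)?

Plan A: at 5.21% the monthly rate is 0.0043417, so the payment is 89,000 × 0.0043417 / (1 − 1.0043417^−180) = $713.58.
Plan B: monthly rate = 5.4%/12 = 0.0045000; payment = 89,000 × 0.0045000 / (1 − (1+0.0045000)^−180) = $722.49.
Over 48 months: Plan A costs 48 × $713.58 = $34,251.84; Plan B costs 48 × $722.49 + $1,700.00 = $36,379.52.
Plan A is cheaper by $36,379.52 − $34,251.84 = $2,127.68.

Plan A by $2,130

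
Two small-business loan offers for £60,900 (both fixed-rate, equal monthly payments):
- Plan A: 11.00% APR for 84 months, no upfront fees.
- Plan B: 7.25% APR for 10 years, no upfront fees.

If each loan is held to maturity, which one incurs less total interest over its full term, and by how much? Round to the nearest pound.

Plan A: at 11.00% the monthly rate is 0.0091667, so the payment is 60,900 × 0.0091667 / (1 − 1.0091667^−84) = £1,042.76.
Total interest on Plan A = 84 × £1,042.76 − £60,900 = £26,691.84.
Plan B: at 7.25% the monthly rate is 0.0060417, so the payment is 60,900 × 0.0060417 / (1 − 1.0060417^−120) = £714.97.
Total interest on Plan B = 120 × £714.97 − £60,900 = £24,896.40.
Plan B is lower by £1,795.44.

Plan B by £1,795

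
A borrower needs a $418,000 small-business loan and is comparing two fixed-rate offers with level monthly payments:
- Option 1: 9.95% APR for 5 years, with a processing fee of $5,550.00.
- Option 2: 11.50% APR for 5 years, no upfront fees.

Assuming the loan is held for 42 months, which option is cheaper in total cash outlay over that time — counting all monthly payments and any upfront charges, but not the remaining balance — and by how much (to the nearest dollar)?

Option 1 by $7,971

Option 1: monthly rate = 9.95%/12 = 0.0082917; payment = 418,000 × 0.0082917 / (1 − (1+0.0082917)^−60) = $8,870.98.
Option 2: at 11.50% the monthly rate is 0.0095833, so the payment is 418,000 × 0.0095833 / (1 − 1.0095833^−60) = $9,192.91.
Over 42 months: Option 1 costs 42 × $8,870.98 + $5,550.00 = $378,131.16; Option 2 costs 42 × $9,192.91 = $386,102.22.
Option 1 is cheaper by $386,102.22 − $378,131.16 = $7,971.06.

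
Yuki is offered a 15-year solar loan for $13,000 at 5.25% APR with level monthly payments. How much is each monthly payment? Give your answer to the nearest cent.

$104.50

Monthly rate = 5.25%/12 = 0.0043750; payment = 13,000 × 0.0043750 / (1 − (1+0.0043750)^−180) = $104.50.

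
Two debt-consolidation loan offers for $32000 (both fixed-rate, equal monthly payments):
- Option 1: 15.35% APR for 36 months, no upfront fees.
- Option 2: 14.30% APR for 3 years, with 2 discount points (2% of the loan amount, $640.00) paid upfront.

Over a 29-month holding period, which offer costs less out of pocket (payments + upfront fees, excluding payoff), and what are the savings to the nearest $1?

Option 1: monthly rate = 15.35%/12 = 0.0127917; payment = 32,000 × 0.0127917 / (1 − (1+0.0127917)^−36) = $1,114.78.
Option 2: at 14.30% the monthly rate is 0.0119167, so the payment is 32,000 × 0.0119167 / (1 − 1.0119167^−36) = $1,098.35.
Over 29 months: Option 1 costs 29 × $1,114.78 = $32,328.62; Option 2 costs 29 × $1,098.35 + $640.00 = $32,492.15.
Option 1 is cheaper by $32,492.15 − $32,328.62 = $163.53.

Option 1 by $164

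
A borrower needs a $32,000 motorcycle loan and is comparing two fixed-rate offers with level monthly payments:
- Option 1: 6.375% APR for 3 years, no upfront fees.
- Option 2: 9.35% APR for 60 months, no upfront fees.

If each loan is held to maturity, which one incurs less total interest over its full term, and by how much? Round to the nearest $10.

Option 1: monthly rate = 6.375%/12 = 0.0053125; payment = 32,000 × 0.0053125 / (1 − (1+0.0053125)^−36) = $978.95.
Total interest on Option 1 = 36 × $978.95 − $32,000 = $3,242.20.
Option 2: at 9.35% the monthly rate is 0.0077917, so the payment is 32,000 × 0.0077917 / (1 − 1.0077917^−60) = $669.72.
Total interest on Option 2 = 60 × $669.72 − $32,000 = $8,183.20.
Option 1 is lower by $4,941.00.

Option 1 by $4,940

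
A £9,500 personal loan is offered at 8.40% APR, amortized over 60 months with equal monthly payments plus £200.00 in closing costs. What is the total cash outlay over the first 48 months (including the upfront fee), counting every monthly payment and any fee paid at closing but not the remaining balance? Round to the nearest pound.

Monthly rate = 8.4%/12 = 0.0070000; payment = 9,500 × 0.0070000 / (1 − (1+0.0070000)^−60) = £194.45.
Total outlay = 48 × £194.45 + £200.00 = £9,533.60.

£9,534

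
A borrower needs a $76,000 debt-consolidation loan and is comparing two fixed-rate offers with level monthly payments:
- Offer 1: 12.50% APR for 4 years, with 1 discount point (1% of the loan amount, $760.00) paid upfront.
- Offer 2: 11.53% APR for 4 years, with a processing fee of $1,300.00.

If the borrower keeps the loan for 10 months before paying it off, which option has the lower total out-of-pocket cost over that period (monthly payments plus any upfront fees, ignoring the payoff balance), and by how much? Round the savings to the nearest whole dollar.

Offer 1: monthly rate = 12.5%/12 = 0.0104167; payment = 76,000 × 0.0104167 / (1 − (1+0.0104167)^−48) = $2,020.08.
Offer 2: monthly rate = 11.53%/12 = 0.0096083; payment = 76,000 × 0.0096083 / (1 − (1+0.0096083)^−48) = $1,983.88.
Over 10 months: Offer 1 costs 10 × $2,020.08 + $760.00 = $20,960.80; Offer 2 costs 10 × $1,983.88 + $1,300.00 = $21,138.80.
Offer 1 is cheaper by $21,138.80 − $20,960.80 = $178.00.

Offer 1 by $178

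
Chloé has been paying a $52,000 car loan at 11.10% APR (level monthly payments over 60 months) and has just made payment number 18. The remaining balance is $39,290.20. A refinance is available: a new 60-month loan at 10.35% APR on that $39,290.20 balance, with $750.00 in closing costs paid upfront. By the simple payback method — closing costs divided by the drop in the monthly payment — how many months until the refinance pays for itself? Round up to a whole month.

Current payment = 52,000 × 11.1%/12 / (1 − (1+0.0092500)^−60) = $1,133.20.
Refinanced payment = 39,290.20 × 0.0086250 / (1 − (1+0.0086250)^−60) = $841.58.
Monthly savings = $1,133.20 − $841.58 = $291.62.
Break-even = $750.00 / $291.62 = 2.57 → 3 months.

3 months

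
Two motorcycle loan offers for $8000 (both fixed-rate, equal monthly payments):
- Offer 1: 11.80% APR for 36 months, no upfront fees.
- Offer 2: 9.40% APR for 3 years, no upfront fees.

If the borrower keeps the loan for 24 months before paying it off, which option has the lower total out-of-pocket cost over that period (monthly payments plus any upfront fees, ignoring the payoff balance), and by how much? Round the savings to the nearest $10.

Offer 2 by $220

Offer 1: monthly rate = 11.8%/12 = 0.0098333; payment = 8,000 × 0.0098333 / (1 − (1+0.0098333)^−36) = $264.95.
Offer 2: at 9.40% the monthly rate is 0.0078333, so the payment is 8,000 × 0.0078333 / (1 − 1.0078333^−36) = $255.89.
Over 24 months: Offer 1 costs 24 × $264.95 = $6,358.80; Offer 2 costs 24 × $255.89 = $6,141.36.
Offer 2 is cheaper by $6,358.80 − $6,141.36 = $217.44.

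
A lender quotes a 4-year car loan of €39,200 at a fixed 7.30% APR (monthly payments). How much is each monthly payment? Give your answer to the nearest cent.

€944.16

At 7.30% the monthly rate is 0.0060833, so the payment is 39,200 × 0.0060833 / (1 − 1.0060833^−48) = €944.16.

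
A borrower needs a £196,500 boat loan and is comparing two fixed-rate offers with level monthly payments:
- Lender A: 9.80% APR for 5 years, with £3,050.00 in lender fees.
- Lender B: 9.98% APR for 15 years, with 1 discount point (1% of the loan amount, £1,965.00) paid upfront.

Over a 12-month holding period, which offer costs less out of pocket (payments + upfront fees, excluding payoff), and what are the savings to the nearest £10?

Lender A: at 9.80% the monthly rate is 0.0081667, so the payment is 196,500 × 0.0081667 / (1 − 1.0081667^−60) = £4,155.73.
Lender B: at 9.98% the monthly rate is 0.0083167, so the payment is 196,500 × 0.0083167 / (1 − 1.0083167^−180) = £2,109.20.
Over 12 months: Lender A costs 12 × £4,155.73 + £3,050.00 = £52,918.76; Lender B costs 12 × £2,109.20 + £1,965.00 = £27,275.40.
Lender B is cheaper by £52,918.76 − £27,275.40 = £25,643.36.

Lender B by £25,640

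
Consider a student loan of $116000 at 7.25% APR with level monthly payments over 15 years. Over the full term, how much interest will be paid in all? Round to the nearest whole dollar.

Monthly rate = 7.25%/12 = 0.0060417; payment = 116,000 × 0.0060417 / (1 − (1+0.0060417)^−180) = $1,058.92.
Total paid = 180 × $1,058.92 = $190,605.60; interest = $190,605.60 − $116,000 = $74,605.60.

$74,606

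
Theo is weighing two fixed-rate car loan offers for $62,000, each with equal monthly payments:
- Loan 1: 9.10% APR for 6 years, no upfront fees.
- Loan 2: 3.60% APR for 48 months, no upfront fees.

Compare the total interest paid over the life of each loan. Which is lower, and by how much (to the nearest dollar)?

Loan 2 by $14,024

Loan 1: at 9.10% the monthly rate is 0.0075833, so the payment is 62,000 × 0.0075833 / (1 − 1.0075833^−72) = $1,120.66.
Total interest on Loan 1 = 72 × $1,120.66 − $62,000 = $18,687.52.
Loan 2: at 3.60% the monthly rate is 0.0030000, so the payment is 62,000 × 0.0030000 / (1 − 1.0030000^−48) = $1,388.83.
Total interest on Loan 2 = 48 × $1,388.83 − $62,000 = $4,663.84.
Loan 2 is lower by $14,023.68.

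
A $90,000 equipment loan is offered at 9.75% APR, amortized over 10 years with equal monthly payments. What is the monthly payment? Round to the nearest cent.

Monthly rate = 9.75%/12 = 0.0081250; payment = 90,000 × 0.0081250 / (1 − (1+0.0081250)^−120) = $1,176.93.

$1,176.93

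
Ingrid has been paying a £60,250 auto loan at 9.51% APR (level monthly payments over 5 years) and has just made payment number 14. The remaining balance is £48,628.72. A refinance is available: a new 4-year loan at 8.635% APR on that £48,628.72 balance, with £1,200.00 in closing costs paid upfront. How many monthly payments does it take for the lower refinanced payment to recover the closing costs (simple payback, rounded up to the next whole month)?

19 months

Current payment = 60,250 × 9.51%/12 / (1 − (1+0.0079250)^−60) = £1,265.66.
Refinanced payment = 48,628.72 × 0.0071958 / (1 − (1+0.0071958)^−48) = £1,201.72.
Monthly savings = £1,265.66 − £1,201.72 = £63.94.
Break-even = £1,200.00 / £63.94 = 18.77 → 19 months.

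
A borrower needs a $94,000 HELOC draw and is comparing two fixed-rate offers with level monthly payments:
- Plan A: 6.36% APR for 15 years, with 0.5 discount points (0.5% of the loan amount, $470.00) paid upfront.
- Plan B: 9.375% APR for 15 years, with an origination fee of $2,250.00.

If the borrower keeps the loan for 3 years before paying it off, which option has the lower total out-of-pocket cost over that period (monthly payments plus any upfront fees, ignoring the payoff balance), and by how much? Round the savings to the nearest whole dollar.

Plan A: monthly rate = 6.36%/12 = 0.0053000; payment = 94,000 × 0.0053000 / (1 − (1+0.0053000)^−180) = $811.62.
Plan B: monthly rate = 9.375%/12 = 0.0078125; payment = 94,000 × 0.0078125 / (1 − (1+0.0078125)^−180) = $974.49.
Over 36 months: Plan A costs 36 × $811.62 + $470.00 = $29,688.32; Plan B costs 36 × $974.49 + $2,250.00 = $37,331.64.
Plan A is cheaper by $37,331.64 − $29,688.32 = $7,643.32.

Plan A by $7,643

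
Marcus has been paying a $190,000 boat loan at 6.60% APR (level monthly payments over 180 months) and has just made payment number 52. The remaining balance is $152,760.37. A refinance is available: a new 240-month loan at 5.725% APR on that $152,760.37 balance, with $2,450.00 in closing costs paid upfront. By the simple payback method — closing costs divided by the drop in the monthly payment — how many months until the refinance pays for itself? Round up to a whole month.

5 months

Current payment = 190,000 × 6.6%/12 / (1 − (1+0.0055000)^−180) = $1,665.57.
Refinanced payment = 152,760.37 × 0.0047708 / (1 − (1+0.0047708)^−240) = $1,070.33.
Monthly savings = $1,665.57 − $1,070.33 = $595.24.
Break-even = $2,450.00 / $595.24 = 4.12 → 5 months.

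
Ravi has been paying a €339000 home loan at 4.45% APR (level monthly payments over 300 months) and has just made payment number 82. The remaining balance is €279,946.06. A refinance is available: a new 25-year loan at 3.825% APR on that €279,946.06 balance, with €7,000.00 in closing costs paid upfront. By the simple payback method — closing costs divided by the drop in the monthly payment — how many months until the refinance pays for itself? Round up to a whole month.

17 months

Current payment = 339,000 × 4.45%/12 / (1 − (1+0.0037083)^−300) = €1,874.66.
Refinanced payment = 279,946.06 × 0.0031875 / (1 − (1+0.0031875)^−300) = €1,450.74.
Monthly savings = €1,874.66 − €1,450.74 = €423.92.
Break-even = €7,000.00 / €423.92 = 16.51 → 17 months.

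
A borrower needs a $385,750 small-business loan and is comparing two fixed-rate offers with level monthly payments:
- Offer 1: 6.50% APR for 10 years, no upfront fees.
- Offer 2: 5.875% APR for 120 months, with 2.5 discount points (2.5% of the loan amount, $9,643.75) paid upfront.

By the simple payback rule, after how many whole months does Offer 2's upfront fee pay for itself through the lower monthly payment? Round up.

Offer 1: at 6.50% the monthly rate is 0.0054167, so the payment is 385,750 × 0.0054167 / (1 − 1.0054167^−120) = $4,380.11.
Offer 2: at 5.875% the monthly rate is 0.0048958, so the payment is 385,750 × 0.0048958 / (1 − 1.0048958^−120) = $4,258.44.
Monthly savings = $4,380.11 − $4,258.44 = $121.67.
Break-even = $9,643.75 / $121.67 = 79.26 → 80 months.

80 months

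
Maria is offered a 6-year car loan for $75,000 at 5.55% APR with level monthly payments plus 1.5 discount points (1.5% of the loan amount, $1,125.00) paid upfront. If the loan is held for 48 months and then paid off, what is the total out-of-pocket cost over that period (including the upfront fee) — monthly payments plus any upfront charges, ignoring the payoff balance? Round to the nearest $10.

Monthly rate = 5.55%/12 = 0.0046250; payment = 75,000 × 0.0046250 / (1 − (1+0.0046250)^−72) = $1,227.10.
Total outlay = 48 × $1,227.10 + $1,125.00 = $60,025.80.

$60,030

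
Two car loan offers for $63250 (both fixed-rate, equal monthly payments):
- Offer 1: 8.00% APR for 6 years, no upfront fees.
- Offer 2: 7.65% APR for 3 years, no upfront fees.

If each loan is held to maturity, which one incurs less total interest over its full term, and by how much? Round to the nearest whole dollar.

Offer 2 by $8,861

Offer 1: monthly rate = 8%/12 = 0.0066667; payment = 63,250 × 0.0066667 / (1 − (1+0.0066667)^−72) = $1,108.98.
Total interest on Offer 1 = 72 × $1,108.98 − $63,250 = $16,596.56.
Offer 2: at 7.65% the monthly rate is 0.0063750, so the payment is 63,250 × 0.0063750 / (1 − 1.0063750^−36) = $1,971.83.
Total interest on Offer 2 = 36 × $1,971.83 − $63,250 = $7,735.88.
Offer 2 is lower by $8,860.68.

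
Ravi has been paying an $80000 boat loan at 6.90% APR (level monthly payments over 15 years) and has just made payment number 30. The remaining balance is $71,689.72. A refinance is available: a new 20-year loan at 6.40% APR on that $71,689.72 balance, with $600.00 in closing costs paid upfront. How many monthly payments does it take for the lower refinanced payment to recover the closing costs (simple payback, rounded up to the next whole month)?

4 months

Current payment = 80,000 × 6.9%/12 / (1 − (1+0.0057500)^−180) = $714.60.
Refinanced payment = 71,689.72 × 0.0053333 / (1 − (1+0.0053333)^−240) = $530.29.
Monthly savings = $714.60 − $530.29 = $184.31.
Break-even = $600.00 / $184.31 = 3.26 → 4 months.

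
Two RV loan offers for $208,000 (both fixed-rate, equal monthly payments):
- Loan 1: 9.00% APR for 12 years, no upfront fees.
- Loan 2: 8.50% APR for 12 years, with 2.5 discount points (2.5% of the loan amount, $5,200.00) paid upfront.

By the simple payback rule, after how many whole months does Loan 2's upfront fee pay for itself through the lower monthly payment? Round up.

Loan 1: monthly rate = 9%/12 = 0.0075000; payment = 208,000 × 0.0075000 / (1 − (1+0.0075000)^−144) = $2,367.10.
Loan 2: monthly rate = 8.5%/12 = 0.0070833; payment = 208,000 × 0.0070833 / (1 − (1+0.0070833)^−144) = $2,308.92.
Monthly savings = $2,367.10 − $2,308.92 = $58.18.
Break-even = $5,200.00 / $58.18 = 89.38 → 90 months.

90 months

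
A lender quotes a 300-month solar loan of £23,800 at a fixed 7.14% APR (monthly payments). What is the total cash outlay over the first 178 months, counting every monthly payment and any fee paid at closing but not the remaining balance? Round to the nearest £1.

At 7.14% the monthly rate is 0.0059500, so the payment is 23,800 × 0.0059500 / (1 − 1.0059500^−300) = £170.34.
Total outlay = 178 × £170.34 = £30,320.52.

£30,321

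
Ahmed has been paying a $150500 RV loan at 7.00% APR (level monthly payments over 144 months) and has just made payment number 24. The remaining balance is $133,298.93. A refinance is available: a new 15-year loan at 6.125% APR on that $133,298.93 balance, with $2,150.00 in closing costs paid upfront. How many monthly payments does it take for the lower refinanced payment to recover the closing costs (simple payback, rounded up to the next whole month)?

Current payment = 150,500 × 7%/12 / (1 − (1+0.0058333)^−144) = $1,547.71.
Refinanced payment = 133,298.93 × 0.0051042 / (1 − (1+0.0051042)^−180) = $1,133.87.
Monthly savings = $1,547.71 − $1,133.87 = $413.84.
Break-even = $2,150.00 / $413.84 = 5.20 → 6 months.

6 months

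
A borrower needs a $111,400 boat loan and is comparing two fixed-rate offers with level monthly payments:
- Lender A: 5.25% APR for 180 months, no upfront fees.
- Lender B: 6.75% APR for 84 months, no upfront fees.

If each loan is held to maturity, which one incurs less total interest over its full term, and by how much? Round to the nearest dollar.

Lender B by $21,103

Lender A: monthly rate = 5.25%/12 = 0.0043750; payment = 111,400 × 0.0043750 / (1 − (1+0.0043750)^−180) = $895.52.
Total interest on Lender A = 180 × $895.52 − $111,400 = $49,793.60.
Lender B: monthly rate = 6.75%/12 = 0.0056250; payment = 111,400 × 0.0056250 / (1 − (1+0.0056250)^−84) = $1,667.74.
Total interest on Lender B = 84 × $1,667.74 − $111,400 = $28,690.16.
Lender B is lower by $21,103.44.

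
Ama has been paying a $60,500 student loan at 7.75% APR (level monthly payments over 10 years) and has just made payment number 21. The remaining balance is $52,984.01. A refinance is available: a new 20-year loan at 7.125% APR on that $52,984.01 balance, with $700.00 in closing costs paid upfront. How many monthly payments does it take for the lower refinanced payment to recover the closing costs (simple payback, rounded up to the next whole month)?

Current payment = 60,500 × 7.75%/12 / (1 − (1+0.0064583)^−120) = $726.06.
Refinanced payment = 52,984.01 × 0.0059375 / (1 − (1+0.0059375)^−240) = $414.77.
Monthly savings = $726.06 − $414.77 = $311.29.
Break-even = $700.00 / $311.29 = 2.25 → 3 months.

3 months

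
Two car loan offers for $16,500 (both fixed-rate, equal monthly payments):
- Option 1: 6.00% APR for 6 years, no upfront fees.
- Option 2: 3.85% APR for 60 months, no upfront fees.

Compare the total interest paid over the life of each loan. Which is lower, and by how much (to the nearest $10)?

Option 2 by $1,520

Option 1: at 6.00% the monthly rate is 0.0050000, so the payment is 16,500 × 0.0050000 / (1 − 1.0050000^−72) = $273.45.
Total interest on Option 1 = 72 × $273.45 − $16,500 = $3,188.40.
Option 2: monthly rate = 3.85%/12 = 0.0032083; payment = 16,500 × 0.0032083 / (1 − (1+0.0032083)^−60) = $302.76.
Total interest on Option 2 = 60 × $302.76 − $16,500 = $1,665.60.
Option 2 is lower by $1,522.80.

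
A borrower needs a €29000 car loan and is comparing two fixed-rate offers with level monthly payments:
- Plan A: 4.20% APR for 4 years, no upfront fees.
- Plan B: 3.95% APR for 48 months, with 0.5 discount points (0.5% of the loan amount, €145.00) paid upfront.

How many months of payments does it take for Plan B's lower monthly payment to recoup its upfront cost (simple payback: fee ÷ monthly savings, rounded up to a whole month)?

Plan A: monthly rate = 4.2%/12 = 0.0035000; payment = 29,000 × 0.0035000 / (1 − (1+0.0035000)^−48) = €657.39.
Plan B: monthly rate = 3.95%/12 = 0.0032917; payment = 29,000 × 0.0032917 / (1 − (1+0.0032917)^−48) = €654.14.
Monthly savings = €657.39 − €654.14 = €3.25.
Break-even = €145.00 / €3.25 = 44.62 → 45 months.

45 months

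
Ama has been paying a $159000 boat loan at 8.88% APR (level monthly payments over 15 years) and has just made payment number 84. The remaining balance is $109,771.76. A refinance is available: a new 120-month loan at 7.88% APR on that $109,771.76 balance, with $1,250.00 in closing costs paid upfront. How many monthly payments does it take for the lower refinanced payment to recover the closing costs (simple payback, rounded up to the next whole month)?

5 months

Current payment = 159,000 × 8.88%/12 / (1 − (1+0.0074000)^−180) = $1,601.35.
Refinanced payment = 109,771.76 × 0.0065667 / (1 − (1+0.0065667)^−120) = $1,324.88.
Monthly savings = $1,601.35 − $1,324.88 = $276.47.
Break-even = $1,250.00 / $276.47 = 4.52 → 5 months.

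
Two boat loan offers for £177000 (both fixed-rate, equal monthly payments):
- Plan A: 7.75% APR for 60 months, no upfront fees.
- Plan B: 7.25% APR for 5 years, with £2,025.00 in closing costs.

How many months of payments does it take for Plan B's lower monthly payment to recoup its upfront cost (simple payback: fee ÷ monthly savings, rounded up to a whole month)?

Plan A: at 7.75% the monthly rate is 0.0064583, so the payment is 177,000 × 0.0064583 / (1 − 1.0064583^−60) = £3,567.78.
Plan B: at 7.25% the monthly rate is 0.0060417, so the payment is 177,000 × 0.0060417 / (1 − 1.0060417^−60) = £3,525.73.
Monthly savings = £3,567.78 − £3,525.73 = £42.05.
Break-even = £2,025.00 / £42.05 = 48.16 → 49 months.

49 months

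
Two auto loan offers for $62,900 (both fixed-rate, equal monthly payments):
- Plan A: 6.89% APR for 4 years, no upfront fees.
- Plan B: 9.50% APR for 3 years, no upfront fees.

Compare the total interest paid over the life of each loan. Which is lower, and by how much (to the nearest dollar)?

Plan A by $391

Plan A: monthly rate = 6.89%/12 = 0.0057417; payment = 62,900 × 0.0057417 / (1 − (1+0.0057417)^−48) = $1,503.01.
Total interest on Plan A = 48 × $1,503.01 − $62,900 = $9,244.48.
Plan B: monthly rate = 9.5%/12 = 0.0079167; payment = 62,900 × 0.0079167 / (1 − (1+0.0079167)^−36) = $2,014.87.
Total interest on Plan B = 36 × $2,014.87 − $62,900 = $9,635.32.
Plan A is lower by $390.84.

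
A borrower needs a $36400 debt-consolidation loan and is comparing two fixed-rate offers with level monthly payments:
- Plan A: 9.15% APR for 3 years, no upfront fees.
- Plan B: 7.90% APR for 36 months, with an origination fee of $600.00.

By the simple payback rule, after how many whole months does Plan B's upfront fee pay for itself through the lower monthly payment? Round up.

Plan A: monthly rate = 9.15%/12 = 0.0076250; payment = 36,400 × 0.0076250 / (1 − (1+0.0076250)^−36) = $1,160.05.
Plan B: monthly rate = 7.9%/12 = 0.0065833; payment = 36,400 × 0.0065833 / (1 − (1+0.0065833)^−36) = $1,138.97.
Monthly savings = $1,160.05 − $1,138.97 = $21.08.
Break-even = $600.00 / $21.08 = 28.46 → 29 months.

29 months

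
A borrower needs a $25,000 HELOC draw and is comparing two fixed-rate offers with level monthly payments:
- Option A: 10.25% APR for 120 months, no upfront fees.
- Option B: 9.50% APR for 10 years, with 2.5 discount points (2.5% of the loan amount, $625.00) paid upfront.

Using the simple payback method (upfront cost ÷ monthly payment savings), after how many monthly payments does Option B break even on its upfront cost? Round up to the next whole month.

61 months

Option A: monthly rate = 10.25%/12 = 0.0085417; payment = 25,000 × 0.0085417 / (1 − (1+0.0085417)^−120) = $333.85.
Option B: at 9.50% the monthly rate is 0.0079167, so the payment is 25,000 × 0.0079167 / (1 − 1.0079167^−120) = $323.49.
Monthly savings = $333.85 − $323.49 = $10.36.
Break-even = $625.00 / $10.36 = 60.33 → 61 months.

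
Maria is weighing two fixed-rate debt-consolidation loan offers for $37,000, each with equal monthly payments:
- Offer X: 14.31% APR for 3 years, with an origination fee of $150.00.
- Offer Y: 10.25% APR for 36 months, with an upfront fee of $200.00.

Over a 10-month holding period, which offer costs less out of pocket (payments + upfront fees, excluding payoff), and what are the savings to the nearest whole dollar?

Offer Y by $669

Offer X: at 14.31% the monthly rate is 0.0119250, so the payment is 37,000 × 0.0119250 / (1 − 1.0119250^−36) = $1,270.15.
Offer Y: monthly rate = 10.25%/12 = 0.0085417; payment = 37,000 × 0.0085417 / (1 − (1+0.0085417)^−36) = $1,198.23.
Over 10 months: Offer X costs 10 × $1,270.15 + $150.00 = $12,851.50; Offer Y costs 10 × $1,198.23 + $200.00 = $12,182.30.
Offer Y is cheaper by $12,851.50 − $12,182.30 = $669.20.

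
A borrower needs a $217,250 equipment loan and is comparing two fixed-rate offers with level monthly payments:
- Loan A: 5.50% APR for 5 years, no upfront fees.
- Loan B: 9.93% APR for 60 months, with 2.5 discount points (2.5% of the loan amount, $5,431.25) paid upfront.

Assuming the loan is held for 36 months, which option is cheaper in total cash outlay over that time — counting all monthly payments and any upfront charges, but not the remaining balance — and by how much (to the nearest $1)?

Loan A: at 5.50% the monthly rate is 0.0045833, so the payment is 217,250 × 0.0045833 / (1 − 1.0045833^−60) = $4,149.73.
Loan B: at 9.93% the monthly rate is 0.0082750, so the payment is 217,250 × 0.0082750 / (1 − 1.0082750^−60) = $4,608.44.
Over 36 months: Loan A costs 36 × $4,149.73 = $149,390.28; Loan B costs 36 × $4,608.44 + $5,431.25 = $171,335.09.
Loan A is cheaper by $171,335.09 − $149,390.28 = $21,944.81.

Loan A by $21,945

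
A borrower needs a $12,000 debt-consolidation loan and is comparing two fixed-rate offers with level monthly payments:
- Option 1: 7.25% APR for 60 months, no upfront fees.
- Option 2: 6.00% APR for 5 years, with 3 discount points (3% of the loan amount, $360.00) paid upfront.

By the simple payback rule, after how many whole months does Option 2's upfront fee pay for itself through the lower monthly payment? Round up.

Option 1: monthly rate = 7.25%/12 = 0.0060417; payment = 12,000 × 0.0060417 / (1 − (1+0.0060417)^−60) = $239.03.
Option 2: monthly rate = 6%/12 = 0.0050000; payment = 12,000 × 0.0050000 / (1 − (1+0.0050000)^−60) = $231.99.
Monthly savings = $239.03 − $231.99 = $7.04.
Break-even = $360.00 / $7.04 = 51.14 → 52 months.

52 months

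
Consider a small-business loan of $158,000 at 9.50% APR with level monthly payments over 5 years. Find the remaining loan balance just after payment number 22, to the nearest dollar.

With monthly rate i = 9.5%/12 = 0.0079167, the balance after k of n payments is P · [(1+i)^n − (1+i)^k] / [(1+i)^n − 1].
(1+0.0079167)^60 = 1.60500947 and (1+0.0079167)^22 = 1.18943794, so the balance is 158,000 × (1.60500947 − 1.18943794) / (1.60500947 − 1) = $108,527.73.

$108,528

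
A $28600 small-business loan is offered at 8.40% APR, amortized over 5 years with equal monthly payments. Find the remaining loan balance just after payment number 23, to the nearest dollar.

With monthly rate i = 8.4%/12 = 0.0070000, the balance after k of n payments is P · [(1+i)^n − (1+i)^k] / [(1+i)^n − 1].
(1+0.0070000)^60 = 1.51973629 and (1+0.0070000)^23 = 1.17402629, so the balance is 28,600 × (1.51973629 − 1.17402629) / (1.51973629 − 1) = $19,023.70.

$19,024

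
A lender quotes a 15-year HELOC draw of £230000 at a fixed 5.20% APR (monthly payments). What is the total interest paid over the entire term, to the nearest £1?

Monthly rate = 5.2%/12 = 0.0043333; payment = 230,000 × 0.0043333 / (1 − (1+0.0043333)^−180) = £1,842.88.
Total paid = 180 × £1,842.88 = £331,718.40; interest = £331,718.40 − £230,000 = £101,718.40.

£101,718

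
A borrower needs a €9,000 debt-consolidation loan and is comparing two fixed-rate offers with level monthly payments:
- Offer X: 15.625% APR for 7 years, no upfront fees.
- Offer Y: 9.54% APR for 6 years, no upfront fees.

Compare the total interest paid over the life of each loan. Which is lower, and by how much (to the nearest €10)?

Offer Y by €3,000

Offer X: monthly rate = 15.625%/12 = 0.0130208; payment = 9,000 × 0.0130208 / (1 − (1+0.0130208)^−84) = €176.84.
Total interest on Offer X = 84 × €176.84 − €9,000 = €5,854.56.
Offer Y: monthly rate = 9.54%/12 = 0.0079500; payment = 9,000 × 0.0079500 / (1 − (1+0.0079500)^−72) = €164.65.
Total interest on Offer Y = 72 × €164.65 − €9,000 = €2,854.80.
Offer Y is lower by €2,999.76.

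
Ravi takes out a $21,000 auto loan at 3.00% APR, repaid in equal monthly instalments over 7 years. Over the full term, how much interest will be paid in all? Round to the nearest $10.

Monthly rate = 3%/12 = 0.0025000; payment = 21,000 × 0.0025000 / (1 − (1+0.0025000)^−84) = $277.48.
Total paid = 84 × $277.48 = $23,308.32; interest = $23,308.32 − $21,000 = $2,308.32.

$2,310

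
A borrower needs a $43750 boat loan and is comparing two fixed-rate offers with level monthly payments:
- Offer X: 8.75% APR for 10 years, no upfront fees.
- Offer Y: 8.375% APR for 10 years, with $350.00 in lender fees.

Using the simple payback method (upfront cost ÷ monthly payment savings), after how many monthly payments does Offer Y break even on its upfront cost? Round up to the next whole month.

40 months

Offer X: at 8.75% the monthly rate is 0.0072917, so the payment is 43,750 × 0.0072917 / (1 − 1.0072917^−120) = $548.30.
Offer Y: monthly rate = 8.375%/12 = 0.0069792; payment = 43,750 × 0.0069792 / (1 − (1+0.0069792)^−120) = $539.52.
Monthly savings = $548.30 − $539.52 = $8.78.
Break-even = $350.00 / $8.78 = 39.86 → 40 months.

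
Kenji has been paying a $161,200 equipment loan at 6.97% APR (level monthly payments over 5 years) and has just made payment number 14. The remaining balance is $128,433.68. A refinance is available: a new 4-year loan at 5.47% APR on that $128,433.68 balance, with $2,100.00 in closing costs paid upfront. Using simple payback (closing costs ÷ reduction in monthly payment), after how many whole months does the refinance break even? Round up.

11 months

Current payment = 161,200 × 6.97%/12 / (1 − (1+0.0058083)^−60) = $3,189.67.
Refinanced payment = 128,433.68 × 0.0045583 / (1 − (1+0.0045583)^−48) = $2,985.16.
Monthly savings = $3,189.67 − $2,985.16 = $204.51.
Break-even = $2,100.00 / $204.51 = 10.27 → 11 months.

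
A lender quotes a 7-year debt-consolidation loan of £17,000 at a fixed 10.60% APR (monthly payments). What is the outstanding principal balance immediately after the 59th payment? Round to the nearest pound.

£6,424

With monthly rate i = 10.6%/12 = 0.0088333, the balance after k of n payments is P · [(1+i)^n − (1+i)^k] / [(1+i)^n − 1].
(1+0.0088333)^84 = 2.09330050 and (1+0.0088333)^59 = 1.68014200, so the balance is 17,000 × (2.09330050 − 1.68014200) / (2.09330050 − 1) = £6,424.30.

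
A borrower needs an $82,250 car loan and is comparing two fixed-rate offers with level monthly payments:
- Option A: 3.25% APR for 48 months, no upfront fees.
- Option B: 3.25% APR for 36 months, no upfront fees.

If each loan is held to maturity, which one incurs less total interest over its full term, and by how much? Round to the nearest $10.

Option A: at 3.25% the monthly rate is 0.0027083, so the payment is 82,250 × 0.0027083 / (1 − 1.0027083^−48) = $1,829.65.
Total interest on Option A = 48 × $1,829.65 − $82,250 = $5,573.20.
Option B: monthly rate = 3.25%/12 = 0.0027083; payment = 82,250 × 0.0027083 / (1 − (1+0.0027083)^−36) = $2,401.00.
Total interest on Option B = 36 × $2,401.00 − $82,250 = $4,186.00.
Option B is lower by $1,387.20.

Option B by $1,390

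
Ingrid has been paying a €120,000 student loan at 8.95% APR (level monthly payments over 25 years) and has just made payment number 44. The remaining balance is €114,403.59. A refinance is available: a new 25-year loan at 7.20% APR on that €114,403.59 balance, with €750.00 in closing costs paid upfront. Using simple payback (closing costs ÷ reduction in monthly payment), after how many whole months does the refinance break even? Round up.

Current payment = 120,000 × 8.95%/12 / (1 − (1+0.0074583)^−300) = €1,002.93.
Refinanced payment = 114,403.59 × 0.0060000 / (1 − (1+0.0060000)^−300) = €823.24.
Monthly savings = €1,002.93 − €823.24 = €179.69.
Break-even = €750.00 / €179.69 = 4.17 → 5 months.

5 months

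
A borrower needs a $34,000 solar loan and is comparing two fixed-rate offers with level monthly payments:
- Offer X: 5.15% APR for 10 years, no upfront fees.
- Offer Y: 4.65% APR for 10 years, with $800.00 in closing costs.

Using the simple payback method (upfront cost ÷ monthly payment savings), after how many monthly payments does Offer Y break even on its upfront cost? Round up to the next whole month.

Offer X: at 5.15% the monthly rate is 0.0042917, so the payment is 34,000 × 0.0042917 / (1 − 1.0042917^−120) = $363.12.
Offer Y: monthly rate = 4.65%/12 = 0.0038750; payment = 34,000 × 0.0038750 / (1 − (1+0.0038750)^−120) = $354.83.
Monthly savings = $363.12 − $354.83 = $8.29.
Break-even = $800.00 / $8.29 = 96.50 → 97 months.

97 months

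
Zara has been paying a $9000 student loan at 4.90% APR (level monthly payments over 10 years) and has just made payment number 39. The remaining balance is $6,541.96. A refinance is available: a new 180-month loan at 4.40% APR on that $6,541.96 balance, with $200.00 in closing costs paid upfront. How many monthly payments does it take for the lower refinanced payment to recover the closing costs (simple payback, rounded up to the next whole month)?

5 months

Current payment = 9,000 × 4.9%/12 / (1 − (1+0.0040833)^−120) = $95.02.
Refinanced payment = 6,541.96 × 0.0036667 / (1 − (1+0.0036667)^−180) = $49.71.
Monthly savings = $95.02 − $49.71 = $45.31.
Break-even = $200.00 / $45.31 = 4.41 → 5 months.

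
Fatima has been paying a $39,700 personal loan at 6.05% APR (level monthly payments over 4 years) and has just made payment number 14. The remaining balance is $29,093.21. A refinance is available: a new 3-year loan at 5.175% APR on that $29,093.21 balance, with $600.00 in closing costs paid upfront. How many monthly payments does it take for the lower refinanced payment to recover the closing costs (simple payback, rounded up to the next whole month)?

11 months

Current payment = 39,700 × 6.05%/12 / (1 − (1+0.0050417)^−48) = $933.27.
Refinanced payment = 29,093.21 × 0.0043125 / (1 − (1+0.0043125)^−36) = $874.24.
Monthly savings = $933.27 − $874.24 = $59.03.
Break-even = $600.00 / $59.03 = 10.16 → 11 months.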